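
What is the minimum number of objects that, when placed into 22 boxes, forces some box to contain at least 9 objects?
n = (9 − 1)·22 + 1 = 177

By the generalised pigeonhole principle, to guarantee some box contains ≥ r objects we need more than (r − 1) · k objects total. Threshold: n = (r − 1) · k + 1. With r = 9 and k = 22: n = 8 · 22 + 1 = 176 + 1 = 177. For n = 176 = 8 · 22, we can put exactly 8 objects in every box, avoiding 9 in any single one — so 177 is tight.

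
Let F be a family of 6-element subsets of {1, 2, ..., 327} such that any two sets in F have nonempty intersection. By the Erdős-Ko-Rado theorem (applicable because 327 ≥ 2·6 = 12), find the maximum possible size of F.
max |F| = C(326, 5) = 29752476390

Erdős-Ko-Rado (1961): when n ≥ 2k, max |F| = C(n−1, k−1). The bound is attained by the star {A : i ∈ A} for any fixed i ∈ [n]. Here C(327−1, 6−1) = C(326, 5) = 29752476390.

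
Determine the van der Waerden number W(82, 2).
W(82, 2) = 82 + 1 = 83

A 2-term AP is any pair of integers, so a monochromatic 2-AP exists iff some colour is used at least twice. With 82 colours, the colouring i ↦ i on {1, ..., 82} uses each colour once, avoiding any monochromatic pair, so W(82, 2) > 82. For {1, ..., 83}, pigeonhole forces two integers of the same colour, which form a monochromatic 2-AP. Hence W(82, 2) = 83.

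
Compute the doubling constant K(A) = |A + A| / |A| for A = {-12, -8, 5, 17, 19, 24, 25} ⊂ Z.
K = |A + A| / |A| = 28/7 = 4

Enumerate A + A = {a + b : a, b ∈ A}. With |A| = 7, there are |A|^2 = 49 ordered sum pairs; collecting distinct values, A + A = {-24, -20, -16, -7, -3, 5, 7, 9, 10, 11, 12, 13, 16, 17, 22, 24, 29, 30, 34, 36, 38, 41, 42, 43, 44, 48, 49, 50}, so |A + A| = 28. Thus K = 28/7 = 4. For comparison, the minimum possible |A + A| over all 7-element sets is 2·7 − 1 = 13 (so min K = 13/7), attained only by arithmetic progressions.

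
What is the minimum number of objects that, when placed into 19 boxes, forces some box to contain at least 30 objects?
n = (30 − 1)·19 + 1 = 552

By the generalised pigeonhole principle, to guarantee some box contains ≥ r objects we need more than (r − 1) · k objects total. Threshold: n = (r − 1) · k + 1. With r = 30 and k = 19: n = 29 · 19 + 1 = 551 + 1 = 552. For n = 551 = 29 · 19, we can put exactly 29 objects in every box, avoiding 30 in any single one — so 552 is tight.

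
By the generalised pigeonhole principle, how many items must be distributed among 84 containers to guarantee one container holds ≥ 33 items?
n = (33 − 1)·84 + 1 = 2689

By the generalised pigeonhole principle, to guarantee some box contains ≥ r objects we need more than (r − 1) · k objects total. Threshold: n = (r − 1) · k + 1. With r = 33 and k = 84: n = 32 · 84 + 1 = 2688 + 1 = 2689. For n = 2688 = 32 · 84, we can put exactly 32 objects in every box, avoiding 33 in any single one — so 2689 is tight.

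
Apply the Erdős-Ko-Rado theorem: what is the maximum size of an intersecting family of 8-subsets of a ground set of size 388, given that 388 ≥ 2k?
max |F| = C(387, 7) = 244256876800992

Erdős-Ko-Rado (1961): when n ≥ 2k, max |F| = C(n−1, k−1). The bound is attained by the star {A : i ∈ A} for any fixed i ∈ [n]. Here C(388−1, 8−1) = C(387, 7) = 244256876800992.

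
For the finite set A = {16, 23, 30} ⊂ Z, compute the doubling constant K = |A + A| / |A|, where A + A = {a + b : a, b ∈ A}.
K = |A + A| / |A| = 5/3

Enumerate A + A = {a + b : a, b ∈ A}. With |A| = 3, there are |A|^2 = 9 ordered sum pairs; collecting distinct values, A + A = {32, 39, 46, 53, 60}, so |A + A| = 5. Thus K = 5/3. Here |A + A| = 2|A| − 1 = 5, the minimum possible — so K = 5/3 is minimal, which holds iff A is an arithmetic progression.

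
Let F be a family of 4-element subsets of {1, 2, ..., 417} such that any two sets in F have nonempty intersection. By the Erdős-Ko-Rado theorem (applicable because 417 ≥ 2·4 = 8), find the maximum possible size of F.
max |F| = C(416, 3) = 11912160

Erdős-Ko-Rado (1961): when n ≥ 2k, max |F| = C(n−1, k−1). The bound is attained by the star {A : i ∈ A} for any fixed i ∈ [n]. Here C(417−1, 4−1) = C(416, 3) = 11912160.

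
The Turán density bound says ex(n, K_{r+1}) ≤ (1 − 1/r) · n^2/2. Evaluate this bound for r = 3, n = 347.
Turán density bound = (2/3) · 347^2/2 = 120409/3 ≈ 40136.3333

Turán's theorem: ex(n, K_{r+1}) is achieved by the complete r-partite Turán graph T(n, r) with parts as balanced as possible, and is at most (1 − 1/r) · n^2/2. For r = 3, n = 347: the density bound is (2/3) · 120409/2 = 120409/3 ≈ 40136.3333. The integer-valued extremum is e(T(347, 3)) = 40136, which is strictly less than the density bound 120409/3 since 3 ∤ 347 (the parts of T(347, 3) cannot all be equal).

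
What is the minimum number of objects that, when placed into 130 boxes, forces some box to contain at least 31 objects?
n = (31 − 1)·130 + 1 = 3901

By the generalised pigeonhole principle, to guarantee some box contains ≥ r objects we need more than (r − 1) · k objects total. Threshold: n = (r − 1) · k + 1. With r = 31 and k = 130: n = 30 · 130 + 1 = 3900 + 1 = 3901. For n = 3900 = 30 · 130, we can put exactly 30 objects in every box, avoiding 31 in any single one — so 3901 is tight.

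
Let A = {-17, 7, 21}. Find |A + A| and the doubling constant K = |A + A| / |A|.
K = |A + A| / |A| = 6/3 = 2

Enumerate A + A = {a + b : a, b ∈ A}. With |A| = 3, there are |A|^2 = 9 ordered sum pairs; collecting distinct values, A + A = {-34, -10, 4, 14, 28, 42}, so |A + A| = 6. Thus K = 6/3 = 2. For comparison, the minimum possible |A + A| over all 3-element sets is 2·3 − 1 = 5 (so min K = 5/3), attained only by arithmetic progressions.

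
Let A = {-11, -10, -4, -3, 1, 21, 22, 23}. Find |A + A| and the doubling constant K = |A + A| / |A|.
K = |A + A| / |A| = 30/8 = 15/4

Enumerate A + A = {a + b : a, b ∈ A}. With |A| = 8, there are |A|^2 = 64 ordered sum pairs; collecting distinct values, A + A = {-22, -21, -20, -15, -14, -13, -10, -9, -8, -7, -6, -3, -2, 2, 10, 11, 12, 13, 17, 18, 19, 20, 22, 23, 24, 42, 43, 44, 45, 46}, so |A + A| = 30. Thus K = 30/8 = 15/4. For comparison, the minimum possible |A + A| over all 8-element sets is 2·8 − 1 = 15 (so min K = 15/8), attained only by arithmetic progressions.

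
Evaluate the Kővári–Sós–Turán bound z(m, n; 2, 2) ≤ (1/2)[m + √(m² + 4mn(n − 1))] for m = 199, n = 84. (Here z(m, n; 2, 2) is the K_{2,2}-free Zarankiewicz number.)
z(199, 84; 2, 2) ≤ (1/2)[199 + √(199² + 4·199·84·83)] = (1/2)[199 + √5589313] = 1281.5864

Kővári–Sós–Turán: let r_1, ..., r_199 be the row sums and z = Σ r_i the total number of 1s. Each pair of columns can share at most one row with both entries 1 (else a 2×2 all-ones block appears), so Σ_i C(r_i, 2) ≤ C(84, 2) = 3486. By convexity Σ_i C(r_i, 2) ≥ 199·C(z/199, 2) = z(z − 199)/(2·199), giving z² − 199z − 199·84·83 ≤ 0 and hence z ≤ (1/2)[199 + √(39601 + 4·1387428)] = (1/2)[199 + √5589313] ≈ (1/2)(199 + 2364.1728) = 1281.5864.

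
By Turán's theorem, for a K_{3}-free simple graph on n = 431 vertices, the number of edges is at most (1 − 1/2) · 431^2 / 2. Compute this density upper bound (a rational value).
Turán density bound = (1/2) · 431^2/2 = 185761/4 ≈ 46440.25

Turán's theorem: ex(n, K_{r+1}) is achieved by the complete r-partite Turán graph T(n, r) with parts as balanced as possible, and is at most (1 − 1/r) · n^2/2. For r = 2, n = 431: the density bound is (1/2) · 185761/2 = 185761/4 ≈ 46440.25. The integer-valued extremum is e(T(431, 2)) = 46440, which is strictly less than the density bound 185761/4 since 2 ∤ 431 (the parts of T(431, 2) cannot all be equal).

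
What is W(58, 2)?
W(58, 2) = 58 + 1 = 59

A 2-term AP is any pair of integers, so a monochromatic 2-AP exists iff some colour is used at least twice. With 58 colours, the colouring i ↦ i on {1, ..., 58} uses each colour once, avoiding any monochromatic pair, so W(58, 2) > 58. For {1, ..., 59}, pigeonhole forces two integers of the same colour, which form a monochromatic 2-AP. Hence W(58, 2) = 59.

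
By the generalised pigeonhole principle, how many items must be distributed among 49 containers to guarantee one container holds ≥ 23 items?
n = (23 − 1)·49 + 1 = 1079

By the generalised pigeonhole principle, to guarantee some box contains ≥ r objects we need more than (r − 1) · k objects total. Threshold: n = (r − 1) · k + 1. With r = 23 and k = 49: n = 22 · 49 + 1 = 1078 + 1 = 1079. For n = 1078 = 22 · 49, we can put exactly 22 objects in every box, avoiding 23 in any single one — so 1079 is tight.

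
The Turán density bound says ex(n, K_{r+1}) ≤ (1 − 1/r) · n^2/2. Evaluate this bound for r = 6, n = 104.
Turán density bound = (5/6) · 104^2/2 = 13520/3 ≈ 4506.6667

Turán's theorem: ex(n, K_{r+1}) is achieved by the complete r-partite Turán graph T(n, r) with parts as balanced as possible, and is at most (1 − 1/r) · n^2/2. For r = 6, n = 104: the density bound is (5/6) · 10816/2 = 13520/3 ≈ 4506.6667. The integer-valued extremum is e(T(104, 6)) = 4506, which is strictly less than the density bound 13520/3 since 6 ∤ 104 (the parts of T(104, 6) cannot all be equal).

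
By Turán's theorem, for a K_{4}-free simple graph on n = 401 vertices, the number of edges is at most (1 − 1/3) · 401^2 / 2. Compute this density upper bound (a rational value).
Turán density bound = (2/3) · 401^2/2 = 160801/3 ≈ 53600.3333

Turán's theorem: ex(n, K_{r+1}) is achieved by the complete r-partite Turán graph T(n, r) with parts as balanced as possible, and is at most (1 − 1/r) · n^2/2. For r = 3, n = 401: the density bound is (2/3) · 160801/2 = 160801/3 ≈ 53600.3333. The integer-valued extremum is e(T(401, 3)) = 53600, which is strictly less than the density bound 160801/3 since 3 ∤ 401 (the parts of T(401, 3) cannot all be equal).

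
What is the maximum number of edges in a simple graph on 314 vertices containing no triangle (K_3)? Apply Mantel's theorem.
ex(314, K_3) = ⌊314^2/4⌋ = 24649

Mantel (1907): a triangle-free graph on n vertices has at most ⌊n^2/4⌋ edges, with equality for the complete bipartite graph K_{⌊n/2⌋, ⌈n/2⌉}. For n = 314: ⌊314^2/4⌋ = ⌊98596/4⌋ = 24649. The extremal graph is K_{157, 157}, which has 157·157 = 24649 edges.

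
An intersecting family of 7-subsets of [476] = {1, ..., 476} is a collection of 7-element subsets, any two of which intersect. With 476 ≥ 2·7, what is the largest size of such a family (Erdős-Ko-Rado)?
max |F| = C(475, 6) = 15454727762650

The Erdős-Ko-Rado theorem states: for n ≥ 2k, an intersecting family of k-subsets of an n-element set has size at most C(n − 1, k − 1), with equality for 'star' families {A ⊆ [n] : |A| = k, i ∈ A} (fix an element i). For n = 476, k = 7: C(475, 6) = 15454727762650.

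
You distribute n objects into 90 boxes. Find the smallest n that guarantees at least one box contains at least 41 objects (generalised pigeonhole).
n = (41 − 1)·90 + 1 = 3601

By the generalised pigeonhole principle, to guarantee some box contains ≥ r objects we need more than (r − 1) · k objects total. Threshold: n = (r − 1) · k + 1. With r = 41 and k = 90: n = 40 · 90 + 1 = 3600 + 1 = 3601. For n = 3600 = 40 · 90, we can put exactly 40 objects in every box, avoiding 41 in any single one — so 3601 is tight.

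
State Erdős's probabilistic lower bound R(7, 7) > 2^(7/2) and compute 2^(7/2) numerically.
2^(7/2) = 11.3137; so R(7, 7) > 11.3137

Colour each edge of K_n uniformly at random with red/blue. The expected number of monochromatic K_7 is C(n, 7) · 2 · 2^(−C(7,2)). If C(n, 7) · 2^(1 − C(7,2)) < 1, then with positive probability no monochromatic K_7 exists, so R(7, 7) > n. The standard estimate C(n, 7) ≤ n^7/7! shows this inequality holds whenever n ≤ 2^(7/2) (since 7! · 2^(C(7,2) − 1) > 2^(7^2/2) ≥ n^7). Hence R(7, 7) > 2^(7/2) = 11.3137.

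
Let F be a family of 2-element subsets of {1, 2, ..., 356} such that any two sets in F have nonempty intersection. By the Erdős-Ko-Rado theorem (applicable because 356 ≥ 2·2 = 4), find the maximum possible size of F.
max |F| = C(355, 1) = 355

The Erdős-Ko-Rado theorem states: for n ≥ 2k, an intersecting family of k-subsets of an n-element set has size at most C(n − 1, k − 1), with equality for 'star' families {A ⊆ [n] : |A| = k, i ∈ A} (fix an element i). For n = 356, k = 2: C(355, 1) = 355.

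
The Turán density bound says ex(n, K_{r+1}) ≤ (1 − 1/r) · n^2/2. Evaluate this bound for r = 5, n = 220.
Turán density bound = (4/5) · 220^2/2 = 19360

Turán's theorem: ex(n, K_{r+1}) is achieved by the complete r-partite Turán graph T(n, r) with parts as balanced as possible, and is at most (1 − 1/r) · n^2/2. For r = 5, n = 220: the density bound is (4/5) · 48400/2 = 19360. Since 5 ∣ 220, the Turán graph T(220, 5) has parts of equal size 44, and its edge count e(T(220, 5)) = 19360 attains the density bound exactly.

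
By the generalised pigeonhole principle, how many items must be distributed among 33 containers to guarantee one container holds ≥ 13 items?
n = (13 − 1)·33 + 1 = 397

By the generalised pigeonhole principle, to guarantee some box contains ≥ r objects we need more than (r − 1) · k objects total. Threshold: n = (r − 1) · k + 1. With r = 13 and k = 33: n = 12 · 33 + 1 = 396 + 1 = 397. For n = 396 = 12 · 33, we can put exactly 12 objects in every box, avoiding 13 in any single one — so 397 is tight.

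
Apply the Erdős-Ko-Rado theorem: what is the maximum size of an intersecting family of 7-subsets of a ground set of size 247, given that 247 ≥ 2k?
max |F| = C(246, 6) = 289465762509

Erdős-Ko-Rado (1961): when n ≥ 2k, max |F| = C(n−1, k−1). The bound is attained by the star {A : i ∈ A} for any fixed i ∈ [n]. Here C(247−1, 7−1) = C(246, 6) = 289465762509.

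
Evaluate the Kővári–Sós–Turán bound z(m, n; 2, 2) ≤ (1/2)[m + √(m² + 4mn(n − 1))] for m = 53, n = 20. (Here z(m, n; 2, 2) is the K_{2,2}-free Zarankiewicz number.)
z(53, 20; 2, 2) ≤ (1/2)[53 + √(53² + 4·53·20·19)] = (1/2)[53 + √83369] = 170.8685

Kővári–Sós–Turán: let r_1, ..., r_53 be the row sums and z = Σ r_i the total number of 1s. Each pair of columns can share at most one row with both entries 1 (else a 2×2 all-ones block appears), so Σ_i C(r_i, 2) ≤ C(20, 2) = 190. By convexity Σ_i C(r_i, 2) ≥ 53·C(z/53, 2) = z(z − 53)/(2·53), giving z² − 53z − 53·20·19 ≤ 0 and hence z ≤ (1/2)[53 + √(2809 + 4·20140)] = (1/2)[53 + √83369] ≈ (1/2)(53 + 288.7369) = 170.8685.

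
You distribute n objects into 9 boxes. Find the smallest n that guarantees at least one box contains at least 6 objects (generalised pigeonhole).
n = (6 − 1)·9 + 1 = 46

By the generalised pigeonhole principle, to guarantee some box contains ≥ r objects we need more than (r − 1) · k objects total. Threshold: n = (r − 1) · k + 1. With r = 6 and k = 9: n = 5 · 9 + 1 = 45 + 1 = 46. For n = 45 = 5 · 9, we can put exactly 5 objects in every box, avoiding 6 in any single one — so 46 is tight.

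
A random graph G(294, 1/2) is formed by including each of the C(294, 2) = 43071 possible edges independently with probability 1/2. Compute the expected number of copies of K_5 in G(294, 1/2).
E[# K_5] = C(294, 5) · (1/2)^C(5, 2) = 17689173558 / 2^10 = 8844586779/512 ≈ 17274583.552734

For each 5-subset S of vertices (there are C(294, 5) = 17689173558 such S), let X_S = 1 if S induces a K_5 (all C(5, 2) = 10 edges present). Then P(X_S = 1) = (1/2)^10 = 1/1024. By linearity of expectation, E[# K_5] = C(294, 5) · (1/2)^10 = 17689173558 / 1024 = 8844586779/512 ≈ 17274583.552734.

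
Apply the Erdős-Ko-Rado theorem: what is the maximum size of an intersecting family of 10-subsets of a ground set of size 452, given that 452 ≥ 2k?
max |F| = C(451, 9) = 1963086637803625400

Erdős-Ko-Rado (1961): when n ≥ 2k, max |F| = C(n−1, k−1). The bound is attained by the star {A : i ∈ A} for any fixed i ∈ [n]. Here C(452−1, 10−1) = C(451, 9) = 1963086637803625400.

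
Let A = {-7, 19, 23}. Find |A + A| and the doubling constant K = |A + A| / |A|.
K = |A + A| / |A| = 6/3 = 2

Enumerate A + A = {a + b : a, b ∈ A}. With |A| = 3, there are |A|^2 = 9 ordered sum pairs; collecting distinct values, A + A = {-14, 12, 16, 38, 42, 46}, so |A + A| = 6. Thus K = 6/3 = 2. For comparison, the minimum possible |A + A| over all 3-element sets is 2·3 − 1 = 5 (so min K = 5/3), attained only by arithmetic progressions.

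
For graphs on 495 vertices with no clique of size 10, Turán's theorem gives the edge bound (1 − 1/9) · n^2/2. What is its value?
Turán density bound = (8/9) · 495^2/2 = 108900

Turán's theorem: ex(n, K_{r+1}) is achieved by the complete r-partite Turán graph T(n, r) with parts as balanced as possible, and is at most (1 − 1/r) · n^2/2. For r = 9, n = 495: the density bound is (8/9) · 245025/2 = 108900. Since 9 ∣ 495, the Turán graph T(495, 9) has parts of equal size 55, and its edge count e(T(495, 9)) = 108900 attains the density bound exactly.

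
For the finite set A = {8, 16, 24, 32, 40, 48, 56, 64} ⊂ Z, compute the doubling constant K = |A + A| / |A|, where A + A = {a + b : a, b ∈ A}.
K = |A + A| / |A| = 15/8

Enumerate A + A = {a + b : a, b ∈ A}. With |A| = 8, there are |A|^2 = 64 ordered sum pairs; collecting distinct values, A + A = {16, 24, 32, 40, 48, 56, 64, 72, 80, 88, 96, 104, 112, 120, 128}, so |A + A| = 15. Thus K = 15/8. Here |A + A| = 2|A| − 1 = 15, the minimum possible — so K = 15/8 is minimal, which holds iff A is an arithmetic progression.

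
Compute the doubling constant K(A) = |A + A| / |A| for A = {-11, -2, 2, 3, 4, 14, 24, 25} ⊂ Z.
K = |A + A| / |A| = 32/8 = 4

Enumerate A + A = {a + b : a, b ∈ A}. With |A| = 8, there are |A|^2 = 64 ordered sum pairs; collecting distinct values, A + A = {-22, -13, -9, -8, -7, -4, 0, 1, 2, 3, 4, 5, 6, 7, 8, 12, 13, 14, 16, 17, 18, 22, 23, 26, 27, 28, 29, 38, 39, 48, 49, 50}, so |A + A| = 32. Thus K = 32/8 = 4. For comparison, the minimum possible |A + A| over all 8-element sets is 2·8 − 1 = 15 (so min K = 15/8), attained only by arithmetic progressions.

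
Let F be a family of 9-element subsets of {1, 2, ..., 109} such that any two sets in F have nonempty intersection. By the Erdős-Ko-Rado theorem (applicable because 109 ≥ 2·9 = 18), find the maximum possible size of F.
max |F| = C(108, 8) = 352025629371

Erdős-Ko-Rado (1961): when n ≥ 2k, max |F| = C(n−1, k−1). The bound is attained by the star {A : i ∈ A} for any fixed i ∈ [n]. Here C(109−1, 9−1) = C(108, 8) = 352025629371.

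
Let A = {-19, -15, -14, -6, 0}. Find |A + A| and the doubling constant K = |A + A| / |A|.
K = |A + A| / |A| = 15/5 = 3

Enumerate A + A = {a + b : a, b ∈ A}. With |A| = 5, there are |A|^2 = 25 ordered sum pairs; collecting distinct values, A + A = {-38, -34, -33, -30, -29, -28, -25, -21, -20, -19, -15, -14, -12, -6, 0}, so |A + A| = 15. Thus K = 15/5 = 3. For comparison, the minimum possible |A + A| over all 5-element sets is 2·5 − 1 = 9 (so min K = 9/5), attained only by arithmetic progressions.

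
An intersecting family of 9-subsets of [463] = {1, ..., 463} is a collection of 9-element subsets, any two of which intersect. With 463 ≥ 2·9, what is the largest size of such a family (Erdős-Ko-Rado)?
max |F| = C(462, 8) = 48434052938466195

Erdős-Ko-Rado (1961): when n ≥ 2k, max |F| = C(n−1, k−1). The bound is attained by the star {A : i ∈ A} for any fixed i ∈ [n]. Here C(463−1, 9−1) = C(462, 8) = 48434052938466195.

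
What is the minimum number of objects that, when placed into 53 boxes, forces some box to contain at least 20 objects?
n = (20 − 1)·53 + 1 = 1008

By the generalised pigeonhole principle, to guarantee some box contains ≥ r objects we need more than (r − 1) · k objects total. Threshold: n = (r − 1) · k + 1. With r = 20 and k = 53: n = 19 · 53 + 1 = 1007 + 1 = 1008. For n = 1007 = 19 · 53, we can put exactly 19 objects in every box, avoiding 20 in any single one — so 1008 is tight.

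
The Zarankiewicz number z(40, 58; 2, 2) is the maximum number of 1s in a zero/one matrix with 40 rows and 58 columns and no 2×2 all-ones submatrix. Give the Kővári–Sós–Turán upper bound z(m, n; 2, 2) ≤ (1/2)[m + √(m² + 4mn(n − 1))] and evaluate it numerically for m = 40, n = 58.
z(40, 58; 2, 2) ≤ (1/2)[40 + √(40² + 4·40·58·57)] = (1/2)[40 + √530560] = 384.1977

Kővári–Sós–Turán: let r_1, ..., r_40 be the row sums and z = Σ r_i the total number of 1s. Each pair of columns can share at most one row with both entries 1 (else a 2×2 all-ones block appears), so Σ_i C(r_i, 2) ≤ C(58, 2) = 1653. By convexity Σ_i C(r_i, 2) ≥ 40·C(z/40, 2) = z(z − 40)/(2·40), giving z² − 40z − 40·58·57 ≤ 0 and hence z ≤ (1/2)[40 + √(1600 + 4·132240)] = (1/2)[40 + √530560] ≈ (1/2)(40 + 728.3955) = 384.1977.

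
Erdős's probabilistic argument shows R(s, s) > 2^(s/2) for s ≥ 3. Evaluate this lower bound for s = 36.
2^(36/2) = 262144; so R(36, 36) > 262144

Colour each edge of K_n uniformly at random with red/blue. The expected number of monochromatic K_36 is C(n, 36) · 2 · 2^(−C(36,2)). If C(n, 36) · 2^(1 − C(36,2)) < 1, then with positive probability no monochromatic K_36 exists, so R(36, 36) > n. The standard estimate C(n, 36) ≤ n^36/36! shows this inequality holds whenever n ≤ 2^(36/2) (since 36! · 2^(C(36,2) − 1) > 2^(36^2/2) ≥ n^36). Hence R(36, 36) > 2^(36/2) = 262144.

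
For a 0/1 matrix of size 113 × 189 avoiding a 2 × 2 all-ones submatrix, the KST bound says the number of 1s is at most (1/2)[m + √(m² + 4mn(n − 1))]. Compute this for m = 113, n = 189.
z(113, 189; 2, 2) ≤ (1/2)[113 + √(113² + 4·113·189·188)] = (1/2)[113 + √16073233] = 2061.0718

Kővári–Sós–Turán: let r_1, ..., r_113 be the row sums and z = Σ r_i the total number of 1s. Each pair of columns can share at most one row with both entries 1 (else a 2×2 all-ones block appears), so Σ_i C(r_i, 2) ≤ C(189, 2) = 17766. By convexity Σ_i C(r_i, 2) ≥ 113·C(z/113, 2) = z(z − 113)/(2·113), giving z² − 113z − 113·189·188 ≤ 0 and hence z ≤ (1/2)[113 + √(12769 + 4·4015116)] = (1/2)[113 + √16073233] ≈ (1/2)(113 + 4009.1437) = 2061.0718.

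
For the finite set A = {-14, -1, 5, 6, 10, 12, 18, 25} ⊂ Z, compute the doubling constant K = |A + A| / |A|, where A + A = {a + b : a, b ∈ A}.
K = |A + A| / |A| = 28/8 = 7/2

Enumerate A + A = {a + b : a, b ∈ A}. With |A| = 8, there are |A|^2 = 64 ordered sum pairs; collecting distinct values, A + A = {-28, -15, -9, -8, -4, -2, 4, 5, 9, 10, 11, 12, 15, 16, 17, 18, 20, 22, 23, 24, 28, 30, 31, 35, 36, 37, 43, 50}, so |A + A| = 28. Thus K = 28/8 = 7/2. For comparison, the minimum possible |A + A| over all 8-element sets is 2·8 − 1 = 15 (so min K = 15/8), attained only by arithmetic progressions.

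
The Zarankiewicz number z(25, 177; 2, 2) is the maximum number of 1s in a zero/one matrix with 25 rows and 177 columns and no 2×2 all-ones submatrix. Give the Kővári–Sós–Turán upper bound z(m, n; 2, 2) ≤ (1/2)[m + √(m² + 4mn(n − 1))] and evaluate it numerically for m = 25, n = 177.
z(25, 177; 2, 2) ≤ (1/2)[25 + √(25² + 4·25·177·176)] = (1/2)[25 + √3115825] = 895.085

Kővári–Sós–Turán: let r_1, ..., r_25 be the row sums and z = Σ r_i the total number of 1s. Each pair of columns can share at most one row with both entries 1 (else a 2×2 all-ones block appears), so Σ_i C(r_i, 2) ≤ C(177, 2) = 15576. By convexity Σ_i C(r_i, 2) ≥ 25·C(z/25, 2) = z(z − 25)/(2·25), giving z² − 25z − 25·177·176 ≤ 0 and hence z ≤ (1/2)[25 + √(625 + 4·778800)] = (1/2)[25 + √3115825] ≈ (1/2)(25 + 1765.17) = 895.085.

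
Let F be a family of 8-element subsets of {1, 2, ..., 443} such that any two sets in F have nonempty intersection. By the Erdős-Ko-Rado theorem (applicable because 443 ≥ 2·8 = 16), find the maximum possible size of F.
max |F| = C(442, 7) = 623432668266408

The Erdős-Ko-Rado theorem states: for n ≥ 2k, an intersecting family of k-subsets of an n-element set has size at most C(n − 1, k − 1), with equality for 'star' families {A ⊆ [n] : |A| = k, i ∈ A} (fix an element i). For n = 443, k = 8: C(442, 7) = 623432668266408.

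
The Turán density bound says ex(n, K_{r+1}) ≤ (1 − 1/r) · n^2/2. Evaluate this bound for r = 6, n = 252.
Turán density bound = (5/6) · 252^2/2 = 26460

Turán's theorem: ex(n, K_{r+1}) is achieved by the complete r-partite Turán graph T(n, r) with parts as balanced as possible, and is at most (1 − 1/r) · n^2/2. For r = 6, n = 252: the density bound is (5/6) · 63504/2 = 26460. Since 6 ∣ 252, the Turán graph T(252, 6) has parts of equal size 42, and its edge count e(T(252, 6)) = 26460 attains the density bound exactly.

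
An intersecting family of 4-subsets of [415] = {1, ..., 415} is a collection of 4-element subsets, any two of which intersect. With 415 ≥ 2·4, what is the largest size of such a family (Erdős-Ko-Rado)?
max |F| = C(414, 3) = 11740764

The Erdős-Ko-Rado theorem states: for n ≥ 2k, an intersecting family of k-subsets of an n-element set has size at most C(n − 1, k − 1), with equality for 'star' families {A ⊆ [n] : |A| = k, i ∈ A} (fix an element i). For n = 415, k = 4: C(414, 3) = 11740764.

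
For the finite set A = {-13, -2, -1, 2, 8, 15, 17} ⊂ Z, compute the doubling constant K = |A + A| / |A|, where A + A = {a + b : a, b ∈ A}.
K = |A + A| / |A| = 26/7

Enumerate A + A = {a + b : a, b ∈ A}. With |A| = 7, there are |A|^2 = 49 ordered sum pairs; collecting distinct values, A + A = {-26, -15, -14, -11, -5, -4, -3, -2, 0, 1, 2, 4, 6, 7, 10, 13, 14, 15, 16, 17, 19, 23, 25, 30, 32, 34}, so |A + A| = 26. Thus K = 26/7. For comparison, the minimum possible |A + A| over all 7-element sets is 2·7 − 1 = 13 (so min K = 13/7), attained only by arithmetic progressions.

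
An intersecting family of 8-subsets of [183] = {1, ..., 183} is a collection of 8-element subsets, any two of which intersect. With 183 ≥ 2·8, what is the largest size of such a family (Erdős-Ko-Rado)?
max |F| = C(182, 7) = 1167752750736

Erdős-Ko-Rado (1961): when n ≥ 2k, max |F| = C(n−1, k−1). The bound is attained by the star {A : i ∈ A} for any fixed i ∈ [n]. Here C(183−1, 8−1) = C(182, 7) = 1167752750736.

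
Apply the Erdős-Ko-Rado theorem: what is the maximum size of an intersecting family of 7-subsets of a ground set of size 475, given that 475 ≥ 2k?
max |F| = C(474, 6) = 15259510148806

The Erdős-Ko-Rado theorem states: for n ≥ 2k, an intersecting family of k-subsets of an n-element set has size at most C(n − 1, k − 1), with equality for 'star' families {A ⊆ [n] : |A| = k, i ∈ A} (fix an element i). For n = 475, k = 7: C(474, 6) = 15259510148806.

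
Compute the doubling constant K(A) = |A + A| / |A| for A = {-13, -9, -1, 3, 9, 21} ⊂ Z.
K = |A + A| / |A| = 18/6 = 3

Enumerate A + A = {a + b : a, b ∈ A}. With |A| = 6, there are |A|^2 = 36 ordered sum pairs; collecting distinct values, A + A = {-26, -22, -18, -14, -10, -6, -4, -2, 0, 2, 6, 8, 12, 18, 20, 24, 30, 42}, so |A + A| = 18. Thus K = 18/6 = 3. For comparison, the minimum possible |A + A| over all 6-element sets is 2·6 − 1 = 11 (so min K = 11/6), attained only by arithmetic progressions.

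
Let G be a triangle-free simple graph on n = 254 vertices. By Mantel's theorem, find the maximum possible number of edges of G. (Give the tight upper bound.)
ex(254, K_3) = ⌊254^2/4⌋ = 16129

Mantel (1907): a triangle-free graph on n vertices has at most ⌊n^2/4⌋ edges, with equality for the complete bipartite graph K_{⌊n/2⌋, ⌈n/2⌉}. For n = 254: ⌊254^2/4⌋ = ⌊64516/4⌋ = 16129. The extremal graph is K_{127, 127}, which has 127·127 = 16129 edges.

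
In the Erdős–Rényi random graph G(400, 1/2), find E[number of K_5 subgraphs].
E[# K_5] = C(400, 5) · (1/2)^C(5, 2) = 83218600080 / 2^10 = 5201162505/64 = 81268164.140625

For each 5-subset S of vertices (there are C(400, 5) = 83218600080 such S), let X_S = 1 if S induces a K_5 (all C(5, 2) = 10 edges present). Then P(X_S = 1) = (1/2)^10 = 1/1024. By linearity of expectation, E[# K_5] = C(400, 5) · (1/2)^10 = 83218600080 / 1024 = 5201162505/64 = 81268164.140625.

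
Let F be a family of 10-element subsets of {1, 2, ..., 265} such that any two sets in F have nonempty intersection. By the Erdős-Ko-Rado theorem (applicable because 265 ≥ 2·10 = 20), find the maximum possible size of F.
max |F| = C(264, 9) = 14955617450039552

The Erdős-Ko-Rado theorem states: for n ≥ 2k, an intersecting family of k-subsets of an n-element set has size at most C(n − 1, k − 1), with equality for 'star' families {A ⊆ [n] : |A| = k, i ∈ A} (fix an element i). For n = 265, k = 10: C(264, 9) = 14955617450039552.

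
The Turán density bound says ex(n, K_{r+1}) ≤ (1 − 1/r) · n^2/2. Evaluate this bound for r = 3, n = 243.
Turán density bound = (2/3) · 243^2/2 = 19683

Turán's theorem: ex(n, K_{r+1}) is achieved by the complete r-partite Turán graph T(n, r) with parts as balanced as possible, and is at most (1 − 1/r) · n^2/2. For r = 3, n = 243: the density bound is (2/3) · 59049/2 = 19683. Since 3 ∣ 243, the Turán graph T(243, 3) has parts of equal size 81, and its edge count e(T(243, 3)) = 19683 attains the density bound exactly.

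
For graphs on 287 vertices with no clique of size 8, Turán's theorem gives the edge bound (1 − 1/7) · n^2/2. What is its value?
Turán density bound = (6/7) · 287^2/2 = 35301

Turán's theorem: ex(n, K_{r+1}) is achieved by the complete r-partite Turán graph T(n, r) with parts as balanced as possible, and is at most (1 − 1/r) · n^2/2. For r = 7, n = 287: the density bound is (6/7) · 82369/2 = 35301. Since 7 ∣ 287, the Turán graph T(287, 7) has parts of equal size 41, and its edge count e(T(287, 7)) = 35301 attains the density bound exactly.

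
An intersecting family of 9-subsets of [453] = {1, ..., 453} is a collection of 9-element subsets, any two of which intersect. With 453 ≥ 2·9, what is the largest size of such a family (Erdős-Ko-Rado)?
max |F| = C(452, 8) = 40600718090136600

The Erdős-Ko-Rado theorem states: for n ≥ 2k, an intersecting family of k-subsets of an n-element set has size at most C(n − 1, k − 1), with equality for 'star' families {A ⊆ [n] : |A| = k, i ∈ A} (fix an element i). For n = 453, k = 9: C(452, 8) = 40600718090136600.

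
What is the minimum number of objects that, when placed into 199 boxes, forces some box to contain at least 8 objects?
n = (8 − 1)·199 + 1 = 1394

By the generalised pigeonhole principle, to guarantee some box contains ≥ r objects we need more than (r − 1) · k objects total. Threshold: n = (r − 1) · k + 1. With r = 8 and k = 199: n = 7 · 199 + 1 = 1393 + 1 = 1394. For n = 1393 = 7 · 199, we can put exactly 7 objects in every box, avoiding 8 in any single one — so 1394 is tight.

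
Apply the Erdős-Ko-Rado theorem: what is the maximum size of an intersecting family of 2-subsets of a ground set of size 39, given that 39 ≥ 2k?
max |F| = C(38, 1) = 38

The Erdős-Ko-Rado theorem states: for n ≥ 2k, an intersecting family of k-subsets of an n-element set has size at most C(n − 1, k − 1), with equality for 'star' families {A ⊆ [n] : |A| = k, i ∈ A} (fix an element i). For n = 39, k = 2: C(38, 1) = 38.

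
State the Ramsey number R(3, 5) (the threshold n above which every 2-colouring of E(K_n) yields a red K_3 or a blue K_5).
R(3, 5) = 14

Lower bound: an explicit 2-colouring of K_{13} (typically a Paley-type or other structured construction) avoids a red K_3 and a blue K_5, showing R(3, 5) > 13.
Upper bound: the Erdős–Szekeres recurrence R(r, t') ≤ R(r−1, t') + R(r, t'−1) yields R(3, 5) ≤ 14.
Hence R(3, 5) = 14.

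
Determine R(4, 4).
R(4, 4) = 18

Lower bound: an explicit 2-colouring of K_{17} (typically a Paley-type or other structured construction) avoids a red K_4 and a blue K_4, showing R(4, 4) > 17.
Upper bound: the Erdős–Szekeres recurrence R(r, t') ≤ R(r−1, t') + R(r, t'−1) yields R(4, 4) ≤ 18.
Hence R(4, 4) = 18.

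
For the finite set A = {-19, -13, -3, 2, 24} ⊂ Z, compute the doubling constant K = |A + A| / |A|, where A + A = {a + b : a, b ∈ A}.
K = |A + A| / |A| = 15/5 = 3

Enumerate A + A = {a + b : a, b ∈ A}. With |A| = 5, there are |A|^2 = 25 ordered sum pairs; collecting distinct values, A + A = {-38, -32, -26, -22, -17, -16, -11, -6, -1, 4, 5, 11, 21, 26, 48}, so |A + A| = 15. Thus K = 15/5 = 3. For comparison, the minimum possible |A + A| over all 5-element sets is 2·5 − 1 = 9 (so min K = 9/5), attained only by arithmetic progressions.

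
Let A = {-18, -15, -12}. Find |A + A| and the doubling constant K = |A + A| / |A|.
K = |A + A| / |A| = 5/3

Enumerate A + A = {a + b : a, b ∈ A}. With |A| = 3, there are |A|^2 = 9 ordered sum pairs; collecting distinct values, A + A = {-36, -33, -30, -27, -24}, so |A + A| = 5. Thus K = 5/3. Here |A + A| = 2|A| − 1 = 5, the minimum possible — so K = 5/3 is minimal, which holds iff A is an arithmetic progression.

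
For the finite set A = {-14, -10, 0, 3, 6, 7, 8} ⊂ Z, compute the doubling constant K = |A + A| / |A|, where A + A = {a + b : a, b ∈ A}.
K = |A + A| / |A| = 25/7

Enumerate A + A = {a + b : a, b ∈ A}. With |A| = 7, there are |A|^2 = 49 ordered sum pairs; collecting distinct values, A + A = {-28, -24, -20, -14, -11, -10, -8, -7, -6, -4, -3, -2, 0, 3, 6, 7, 8, 9, 10, 11, 12, 13, 14, 15, 16}, so |A + A| = 25. Thus K = 25/7. For comparison, the minimum possible |A + A| over all 7-element sets is 2·7 − 1 = 13 (so min K = 13/7), attained only by arithmetic progressions.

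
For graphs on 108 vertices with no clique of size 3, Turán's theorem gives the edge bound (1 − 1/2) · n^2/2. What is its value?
Turán density bound = (1/2) · 108^2/2 = 2916

Turán's theorem: ex(n, K_{r+1}) is achieved by the complete r-partite Turán graph T(n, r) with parts as balanced as possible, and is at most (1 − 1/r) · n^2/2. For r = 2, n = 108: the density bound is (1/2) · 11664/2 = 2916. Since 2 ∣ 108, the Turán graph T(108, 2) has parts of equal size 54, and its edge count e(T(108, 2)) = 2916 attains the density bound exactly.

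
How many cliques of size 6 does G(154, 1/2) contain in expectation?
E[# K_6] = C(154, 6) · (1/2)^C(6, 2) = 16787178870 / 2^15 = 8393589435/16384 ≈ 512304.042664

For each 6-subset S of vertices (there are C(154, 6) = 16787178870 such S), let X_S = 1 if S induces a K_6 (all C(6, 2) = 15 edges present). Then P(X_S = 1) = (1/2)^15 = 1/32768. By linearity of expectation, E[# K_6] = C(154, 6) · (1/2)^15 = 16787178870 / 32768 = 8393589435/16384 ≈ 512304.042664.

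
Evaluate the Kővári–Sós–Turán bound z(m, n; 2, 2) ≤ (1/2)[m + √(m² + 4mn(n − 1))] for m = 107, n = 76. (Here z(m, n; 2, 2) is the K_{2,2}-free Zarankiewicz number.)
z(107, 76; 2, 2) ≤ (1/2)[107 + √(107² + 4·107·76·75)] = (1/2)[107 + √2451049] = 836.2913

Kővári–Sós–Turán: let r_1, ..., r_107 be the row sums and z = Σ r_i the total number of 1s. Each pair of columns can share at most one row with both entries 1 (else a 2×2 all-ones block appears), so Σ_i C(r_i, 2) ≤ C(76, 2) = 2850. By convexity Σ_i C(r_i, 2) ≥ 107·C(z/107, 2) = z(z − 107)/(2·107), giving z² − 107z − 107·76·75 ≤ 0 and hence z ≤ (1/2)[107 + √(11449 + 4·609900)] = (1/2)[107 + √2451049] ≈ (1/2)(107 + 1565.5826) = 836.2913.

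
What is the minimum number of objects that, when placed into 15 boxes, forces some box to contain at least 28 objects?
n = (28 − 1)·15 + 1 = 406

By the generalised pigeonhole principle, to guarantee some box contains ≥ r objects we need more than (r − 1) · k objects total. Threshold: n = (r − 1) · k + 1. With r = 28 and k = 15: n = 27 · 15 + 1 = 405 + 1 = 406. For n = 405 = 27 · 15, we can put exactly 27 objects in every box, avoiding 28 in any single one — so 406 is tight.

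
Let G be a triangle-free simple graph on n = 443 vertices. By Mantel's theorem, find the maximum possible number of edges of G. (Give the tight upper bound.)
ex(443, K_3) = ⌊443^2/4⌋ = 49062

Mantel (1907): a triangle-free graph on n vertices has at most ⌊n^2/4⌋ edges, with equality for the complete bipartite graph K_{⌊n/2⌋, ⌈n/2⌉}. For n = 443: ⌊443^2/4⌋ = ⌊196249/4⌋ = 49062. The extremal graph is K_{221, 222}, which has 221·222 = 49062 edges.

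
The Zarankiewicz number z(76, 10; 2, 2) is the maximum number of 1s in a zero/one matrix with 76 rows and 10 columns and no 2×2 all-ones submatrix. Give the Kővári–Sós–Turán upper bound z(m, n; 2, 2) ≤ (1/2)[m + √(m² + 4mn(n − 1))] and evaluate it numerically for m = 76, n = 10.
z(76, 10; 2, 2) ≤ (1/2)[76 + √(76² + 4·76·10·9)] = (1/2)[76 + √33136] = 129.0165

Kővári–Sós–Turán: let r_1, ..., r_76 be the row sums and z = Σ r_i the total number of 1s. Each pair of columns can share at most one row with both entries 1 (else a 2×2 all-ones block appears), so Σ_i C(r_i, 2) ≤ C(10, 2) = 45. By convexity Σ_i C(r_i, 2) ≥ 76·C(z/76, 2) = z(z − 76)/(2·76), giving z² − 76z − 76·10·9 ≤ 0 and hence z ≤ (1/2)[76 + √(5776 + 4·6840)] = (1/2)[76 + √33136] ≈ (1/2)(76 + 182.033) = 129.0165.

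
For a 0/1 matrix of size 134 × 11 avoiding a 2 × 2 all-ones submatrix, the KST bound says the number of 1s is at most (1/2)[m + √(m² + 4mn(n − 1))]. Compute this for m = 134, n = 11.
z(134, 11; 2, 2) ≤ (1/2)[134 + √(134² + 4·134·11·10)] = (1/2)[134 + √76916] = 205.6687

Kővári–Sós–Turán: let r_1, ..., r_134 be the row sums and z = Σ r_i the total number of 1s. Each pair of columns can share at most one row with both entries 1 (else a 2×2 all-ones block appears), so Σ_i C(r_i, 2) ≤ C(11, 2) = 55. By convexity Σ_i C(r_i, 2) ≥ 134·C(z/134, 2) = z(z − 134)/(2·134), giving z² − 134z − 134·11·10 ≤ 0 and hence z ≤ (1/2)[134 + √(17956 + 4·14740)] = (1/2)[134 + √76916] ≈ (1/2)(134 + 277.3373) = 205.6687.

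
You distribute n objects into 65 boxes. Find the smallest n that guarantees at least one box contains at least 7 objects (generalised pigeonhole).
n = (7 − 1)·65 + 1 = 391

By the generalised pigeonhole principle, to guarantee some box contains ≥ r objects we need more than (r − 1) · k objects total. Threshold: n = (r − 1) · k + 1. With r = 7 and k = 65: n = 6 · 65 + 1 = 390 + 1 = 391. For n = 390 = 6 · 65, we can put exactly 6 objects in every box, avoiding 7 in any single one — so 391 is tight.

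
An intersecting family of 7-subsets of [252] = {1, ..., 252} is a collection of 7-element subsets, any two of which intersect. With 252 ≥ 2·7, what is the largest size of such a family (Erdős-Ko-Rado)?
max |F| = C(251, 6) = 327012476050

The Erdős-Ko-Rado theorem states: for n ≥ 2k, an intersecting family of k-subsets of an n-element set has size at most C(n − 1, k − 1), with equality for 'star' families {A ⊆ [n] : |A| = k, i ∈ A} (fix an element i). For n = 252, k = 7: C(251, 6) = 327012476050.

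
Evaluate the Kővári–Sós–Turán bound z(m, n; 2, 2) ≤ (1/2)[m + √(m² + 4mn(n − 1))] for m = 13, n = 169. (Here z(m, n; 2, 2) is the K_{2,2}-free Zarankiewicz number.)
z(13, 169; 2, 2) ≤ (1/2)[13 + √(13² + 4·13·169·168)] = (1/2)[13 + √1476553] = 614.0675

Kővári–Sós–Turán: let r_1, ..., r_13 be the row sums and z = Σ r_i the total number of 1s. Each pair of columns can share at most one row with both entries 1 (else a 2×2 all-ones block appears), so Σ_i C(r_i, 2) ≤ C(169, 2) = 14196. By convexity Σ_i C(r_i, 2) ≥ 13·C(z/13, 2) = z(z − 13)/(2·13), giving z² − 13z − 13·169·168 ≤ 0 and hence z ≤ (1/2)[13 + √(169 + 4·369096)] = (1/2)[13 + √1476553] ≈ (1/2)(13 + 1215.135) = 614.0675.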